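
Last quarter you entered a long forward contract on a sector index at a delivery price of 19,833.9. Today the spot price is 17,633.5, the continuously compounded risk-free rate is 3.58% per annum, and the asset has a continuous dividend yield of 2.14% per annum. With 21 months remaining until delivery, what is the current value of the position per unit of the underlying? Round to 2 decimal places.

Current fair forward for the remaining 21 months: F = S·e^((r − q)·T), (r − q) = 0.0358 − 0.0214 = 0.0144
F = 17633.5 · e^(0.0144 × 21/12) = 17633.5 × 1.02552020 = 18083.5104
Value of long forward = (F − K)·e^(−rT) = (18083.5104 − 19833.9) · e^(−0.0358·21/12)
= -1750.3896 × 0.93927216 = -1644.09

-1644.09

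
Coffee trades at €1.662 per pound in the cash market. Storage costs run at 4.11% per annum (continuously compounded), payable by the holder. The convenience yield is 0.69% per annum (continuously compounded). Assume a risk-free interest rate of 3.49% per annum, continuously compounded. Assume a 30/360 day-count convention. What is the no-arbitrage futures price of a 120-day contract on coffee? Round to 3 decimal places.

€1.701 per pound

Net carry = r + u − y = 0.0349 + 0.0411 − 0.0069 = 0.0691
F = S·e^((r+u−y)T) = 1.662 · e^(0.0691 × 120/360) = 1.662 · e^0.023033
= 1.662 × 1.023300 = €1.701 per pound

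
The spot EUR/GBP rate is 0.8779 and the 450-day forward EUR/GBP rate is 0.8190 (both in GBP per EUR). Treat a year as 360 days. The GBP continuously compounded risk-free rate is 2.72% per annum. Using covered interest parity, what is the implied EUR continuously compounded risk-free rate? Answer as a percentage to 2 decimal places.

8.28%

F = S·e^((r_GBP − r_EUR)T) ⇒ r_EUR = r_GBP − ln(F/S)/T
ln(0.8190/0.8779) = -0.069449; /(450/360) = -0.055559
r_EUR = 0.0272 + 0.055559 = 0.082759
r_EUR = 8.28%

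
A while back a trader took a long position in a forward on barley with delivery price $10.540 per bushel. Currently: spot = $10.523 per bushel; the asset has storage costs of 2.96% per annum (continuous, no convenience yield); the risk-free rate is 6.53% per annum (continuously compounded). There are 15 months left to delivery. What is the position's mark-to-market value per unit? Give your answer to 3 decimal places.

Current fair forward for the remaining 15 months: F = S·e^((r + u)·T), (r + u) = 0.0653 + 0.0296 = 0.0949
F = 10.523 · e^(0.0949 × 15/12) = 10.523 × 1.125948 = 11.8484
Value of long forward = (F − K)·e^(−rT) = (11.8484 − 10.540) · e^(−0.0653·15/12)
= 1.3084 × 0.921618 = 1.206

$1.206 per bushel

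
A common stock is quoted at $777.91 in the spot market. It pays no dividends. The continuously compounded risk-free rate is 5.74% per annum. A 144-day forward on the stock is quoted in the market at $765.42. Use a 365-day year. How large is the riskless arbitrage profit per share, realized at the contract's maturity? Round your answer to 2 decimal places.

$30.31 per share

Fair forward: F* = S·e^(carry·T), with carry = r = 0.0574
F* = 777.91 · e^(0.0574 × 144/365) = 777.91 · e^0.022645 = 777.91 × 1.022903 = $795.7265
Market $765.42 < fair $795.7265: forward underpriced → reverse cash-and-carry (short spot, go long the forward).
At maturity, profit = |F_mkt − F*| = |765.42 − 795.7265| = $30.31 per share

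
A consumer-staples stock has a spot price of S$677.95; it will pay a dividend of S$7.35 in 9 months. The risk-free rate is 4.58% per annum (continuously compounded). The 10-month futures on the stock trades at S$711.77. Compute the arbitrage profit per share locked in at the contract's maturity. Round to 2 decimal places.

S$14.82 per share

PV(dividends) I = 7.35·e^(−0.0458·9/12) = 7.1018
Fair futures F* = (S − I)·e^(rT) = (677.95 − 7.1018)·e^0.038167 = 670.8482 × 1.038905 = 696.9475
Market S$711.77 > fair 696.9475: forward overpriced → cash-and-carry (borrow at r, buy the stock and collect the dividends, short the forward).
Profit at T = |F_mkt − F*| = |711.77 − 696.9475| = S$14.82 per share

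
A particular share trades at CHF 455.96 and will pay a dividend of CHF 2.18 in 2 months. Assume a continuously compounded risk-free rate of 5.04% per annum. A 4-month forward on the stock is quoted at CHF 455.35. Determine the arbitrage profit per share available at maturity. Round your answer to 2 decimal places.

PV(dividends) I = 2.18·e^(−0.0504·2/12) = 2.1618
Fair forward F* = (S − I)·e^(rT) = (455.96 − 2.1618)·e^0.016800 = 453.7982 × 1.016942 = 461.4864
Market CHF 455.35 < fair 461.4864: forward underpriced → reverse cash-and-carry (short the stock, invest proceeds at r, pay the dividends, go long the forward).
Profit at T = |F_mkt − F*| = |455.35 − 461.4864| = CHF 6.14 per share

CHF 6.14 per share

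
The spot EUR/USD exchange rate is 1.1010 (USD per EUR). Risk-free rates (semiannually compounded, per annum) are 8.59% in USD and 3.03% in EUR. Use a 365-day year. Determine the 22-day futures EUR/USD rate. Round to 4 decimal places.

By covered interest parity, F = S · (1+r_USD/2)^(2T) / (1+r_EUR/2)^(2T)
= 1.1010 × 1.005082 / 1.001814 = 1.1010 × 1.003262
F = 1.1046 USD per EUR

1.1046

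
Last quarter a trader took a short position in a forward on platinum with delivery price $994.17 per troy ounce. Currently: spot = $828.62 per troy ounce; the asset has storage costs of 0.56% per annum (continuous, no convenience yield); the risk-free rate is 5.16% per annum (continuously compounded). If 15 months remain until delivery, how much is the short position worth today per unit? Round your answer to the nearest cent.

Current fair forward for the remaining 15 months: F = S·e^((r + u)·T), (r + u) = 0.0516 + 0.0056 = 0.0572
F = 828.62 · e^(0.0572 × 15/12) = 828.62 × 1.074118 = 890.0357
Value of long forward = (F − K)·e^(−rT) = (890.0357 − 994.17) · e^(−0.0516·15/12)
= -104.1343 × 0.937536 = -97.63
Short position value = −(long value) = $97.63

$97.63 per troy ounce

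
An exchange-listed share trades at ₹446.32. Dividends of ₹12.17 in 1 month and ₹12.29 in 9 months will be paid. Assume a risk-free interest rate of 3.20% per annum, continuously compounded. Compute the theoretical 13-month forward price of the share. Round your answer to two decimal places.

PV(dividends) I = 12.17·e^(−0.0320·1/12) + 12.29·e^(−0.0320·9/12)
I = 12.1376 + 11.9986 = 24.1362
F = (S − I)·e^(rT) = (446.32 − 24.1362) · e^(0.0320·13/12)
= 422.1838 · e^0.034667 = 422.1838 × 1.035275 = ₹437.08

₹437.08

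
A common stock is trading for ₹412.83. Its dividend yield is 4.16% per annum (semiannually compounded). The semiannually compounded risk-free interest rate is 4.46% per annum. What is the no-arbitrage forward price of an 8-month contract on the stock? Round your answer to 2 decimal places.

₹413.64

F = S · (1+r/2)^(2T) / (1+q/2)^(2T)
= 412.83 × 1.029843 / 1.027829 = 412.83 × 1.001959
F = ₹413.64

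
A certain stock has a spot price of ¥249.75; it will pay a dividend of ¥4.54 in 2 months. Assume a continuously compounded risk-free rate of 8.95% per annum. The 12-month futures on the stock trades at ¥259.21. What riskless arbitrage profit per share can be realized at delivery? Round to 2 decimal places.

PV(dividends) I = 4.54·e^(−0.0895·2/12) = 4.4728
Fair futures F* = (S − I)·e^(rT) = (249.75 − 4.4728)·e^0.089500 = 245.2772 × 1.093627 = 268.2418
Market ¥259.21 < fair 268.2418: forward underpriced → reverse cash-and-carry (short the stock, invest proceeds at r, pay the dividends, go long the forward).
Profit at T = |F_mkt − F*| = |259.21 − 268.2418| = ¥9.03 per share

¥9.03 per share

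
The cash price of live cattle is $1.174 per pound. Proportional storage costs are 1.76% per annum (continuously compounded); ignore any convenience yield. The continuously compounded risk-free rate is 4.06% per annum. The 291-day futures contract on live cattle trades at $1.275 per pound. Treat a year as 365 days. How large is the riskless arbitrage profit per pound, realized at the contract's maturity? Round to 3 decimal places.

$0.045 per pound

Fair futures: F* = S·e^(carry·T), with carry = (r + u) = 0.0406 + 0.0176 = 0.0582
F* = 1.174 · e^(0.0582 × 291/365) = 1.174 · e^0.046401 = 1.174 × 1.047494 = $1.2298
Market $1.275 > fair $1.2298: forward overpriced → cash-and-carry (buy spot, short the forward).
At maturity, profit = |F_mkt − F*| = |1.275 − 1.2298| = $0.045 per pound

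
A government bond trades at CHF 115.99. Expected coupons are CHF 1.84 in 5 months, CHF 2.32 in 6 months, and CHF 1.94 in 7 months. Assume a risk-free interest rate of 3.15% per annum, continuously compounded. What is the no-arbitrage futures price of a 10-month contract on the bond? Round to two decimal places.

PV(coupons) I = 1.84·e^(−0.0315·5/12) + 2.32·e^(−0.0315·6/12) + 1.94·e^(−0.0315·7/12)
I = 1.8160 + 2.2837 + 1.9047 = 6.0044
F = (S − I)·e^(rT) = (115.99 − 6.0044) · e^(0.0315·10/12)
= 109.9856 · e^0.026250 = 109.9856 × 1.026598 = CHF 112.91

CHF 112.91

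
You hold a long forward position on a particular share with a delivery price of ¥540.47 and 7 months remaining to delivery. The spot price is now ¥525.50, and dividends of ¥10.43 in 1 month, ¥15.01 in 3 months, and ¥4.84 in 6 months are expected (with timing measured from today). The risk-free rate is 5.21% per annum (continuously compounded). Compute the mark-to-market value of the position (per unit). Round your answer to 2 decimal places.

PV(remaining dividends) I = 10.43·e^(−0.0521·1/12) + 15.01·e^(−0.0521·3/12) + 4.84·e^(−0.0521·6/12) = 29.9161
Current forward F = (S − I)·e^(rT) = (525.50 − 29.9161)·e^(0.0521·7/12) = 495.5839 × 1.030858 = 510.8766
Value (long) = (F − K)·e^(−rT) = (510.8766 − 540.47) × 0.970066 = -28.7076
Value = -¥28.71

-¥28.71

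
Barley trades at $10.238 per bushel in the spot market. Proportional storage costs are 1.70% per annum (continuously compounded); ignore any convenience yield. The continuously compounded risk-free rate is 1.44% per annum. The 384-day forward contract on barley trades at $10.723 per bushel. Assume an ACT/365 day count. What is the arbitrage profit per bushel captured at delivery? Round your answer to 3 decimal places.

$0.141 per bushel

Fair forward: F* = S·e^(carry·T), with carry = (r + u) = 0.0144 + 0.0170 = 0.0314
F* = 10.238 · e^(0.0314 × 384/365) = 10.238 · e^0.033035 = 10.238 × 1.033587 = $10.5819
Market $10.723 > fair $10.5819: forward overpriced → cash-and-carry (buy spot, short the forward).
At maturity, profit = |F_mkt − F*| = |10.723 − 10.5819| = $0.141 per bushel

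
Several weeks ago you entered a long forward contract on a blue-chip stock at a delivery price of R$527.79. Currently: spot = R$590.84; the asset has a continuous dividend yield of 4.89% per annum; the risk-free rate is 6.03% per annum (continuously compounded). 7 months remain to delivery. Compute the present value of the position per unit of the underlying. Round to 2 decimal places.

R$64.68

Current fair forward for the remaining 7 months: F = S·e^((r − q)·T), (r − q) = 0.0603 − 0.0489 = 0.0114
F = 590.84 · e^(0.0114 × 7/12) = 590.84 × 1.006672 = 594.7821
Value of long forward = (F − K)·e^(−rT) = (594.7821 − 527.79) · e^(−0.0603·7/12)
= 66.9921 × 0.965436 = 64.68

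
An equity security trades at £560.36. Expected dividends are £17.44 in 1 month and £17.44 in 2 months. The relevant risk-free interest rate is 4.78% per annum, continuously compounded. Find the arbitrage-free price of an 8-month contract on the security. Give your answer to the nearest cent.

PV(dividends) I = 17.44·e^(−0.0478·1/12) + 17.44·e^(−0.0478·2/12)
I = 17.3707 + 17.3016 = 34.6723
F = (S − I)·e^(rT) = (560.36 − 34.6723) · e^(0.0478·8/12)
= 525.6877 · e^0.031867 = 525.6877 × 1.032380 = £542.71

£542.71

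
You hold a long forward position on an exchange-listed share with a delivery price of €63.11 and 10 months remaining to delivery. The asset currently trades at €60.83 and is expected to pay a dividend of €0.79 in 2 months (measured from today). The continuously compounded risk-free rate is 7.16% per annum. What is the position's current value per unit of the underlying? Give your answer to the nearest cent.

€0.59

PV(remaining dividends) I = 0.79·e^(−0.0716·2/12) = 0.7806
Current forward F = (S − I)·e^(rT) = (60.83 − 0.7806)·e^(0.0716·10/12) = 60.0494 × 1.061483 = 63.7414
Value (long) = (F − K)·e^(−rT) = (63.7414 − 63.11) × 0.942079 = 0.5948
Value = €0.59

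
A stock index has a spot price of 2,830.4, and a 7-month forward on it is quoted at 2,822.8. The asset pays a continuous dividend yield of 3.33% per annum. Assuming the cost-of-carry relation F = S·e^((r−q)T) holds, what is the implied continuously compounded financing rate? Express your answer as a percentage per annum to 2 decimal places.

From F = S·e^((r−q)T): (r − q) = ln(F/S)/T
ln(2822.8/2830.4) = ln(0.997315) = -0.002689
(r − q) = -0.002689 / (7/12) = -0.004610
r = ln(F/S)/T + q = -0.004610 + 0.0333 = 0.028690
r = 2.87%

2.87%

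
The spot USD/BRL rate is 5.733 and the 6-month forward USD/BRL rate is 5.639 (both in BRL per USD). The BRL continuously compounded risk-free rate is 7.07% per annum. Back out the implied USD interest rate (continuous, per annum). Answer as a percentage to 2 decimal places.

F = S·e^((r_BRL − r_USD)T) ⇒ r_USD = r_BRL − ln(F/S)/T
ln(5.639/5.733) = -0.016532; /(6/12) = -0.033064
r_USD = 0.0707 + 0.033064 = 0.103764
r_USD = 10.38%

10.38%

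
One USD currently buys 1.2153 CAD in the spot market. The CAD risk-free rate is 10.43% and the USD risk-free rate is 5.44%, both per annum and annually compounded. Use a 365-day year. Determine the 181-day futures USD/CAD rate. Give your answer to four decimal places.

By covered interest parity, F = S · (1+r_CAD)^T / (1+r_USD)^T
= 1.2153 × 1.050428 / 1.026616 = 1.2153 × 1.023195
F = 1.2435 CAD per USD

1.2435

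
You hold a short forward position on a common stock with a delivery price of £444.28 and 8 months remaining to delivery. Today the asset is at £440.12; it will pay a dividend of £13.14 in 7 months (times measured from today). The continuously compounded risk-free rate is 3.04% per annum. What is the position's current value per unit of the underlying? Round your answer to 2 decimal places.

£8.16

PV(remaining dividends) I = 13.14·e^(−0.0304·7/12) = 12.9090
Current forward F = (S − I)·e^(rT) = (440.12 − 12.9090)·e^(0.0304·8/12) = 427.2110 × 1.020473 = 435.9573
Value (long) = (F − K)·e^(−rT) = (435.9573 − 444.28) × 0.979937 = -8.1557
Short position value = −(long value) = £8.16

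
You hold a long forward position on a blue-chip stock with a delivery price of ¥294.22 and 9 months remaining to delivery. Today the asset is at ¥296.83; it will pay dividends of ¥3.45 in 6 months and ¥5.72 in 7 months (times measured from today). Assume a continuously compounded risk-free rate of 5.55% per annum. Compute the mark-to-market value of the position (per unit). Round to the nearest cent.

PV(remaining dividends) I = 3.45·e^(−0.0555·6/12) + 5.72·e^(−0.0555·7/12) = 8.8934
Current forward F = (S − I)·e^(rT) = (296.83 − 8.8934)·e^(0.0555·9/12) = 287.9366 × 1.042503 = 300.1748
Value (long) = (F − K)·e^(−rT) = (300.1748 − 294.22) × 0.959229 = 5.7120
Value = ¥5.71

¥5.71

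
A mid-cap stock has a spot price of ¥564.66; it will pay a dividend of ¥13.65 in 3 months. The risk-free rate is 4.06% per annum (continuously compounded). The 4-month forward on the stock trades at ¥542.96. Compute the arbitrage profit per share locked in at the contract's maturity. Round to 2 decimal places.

¥15.70 per share

PV(dividends) I = 13.65·e^(−0.0406·3/12) = 13.5122
Fair forward F* = (S − I)·e^(rT) = (564.66 − 13.5122)·e^0.013533 = 551.1478 × 1.013625 = 558.6572
Market ¥542.96 < fair 558.6572: forward underpriced → reverse cash-and-carry (short the stock, invest proceeds at r, pay the dividends, go long the forward).
Profit at T = |F_mkt − F*| = |542.96 − 558.6572| = ¥15.70 per share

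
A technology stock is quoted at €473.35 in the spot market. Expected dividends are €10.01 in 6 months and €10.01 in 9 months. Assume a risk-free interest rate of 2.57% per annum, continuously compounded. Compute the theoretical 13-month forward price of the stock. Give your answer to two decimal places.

PV(dividends) I = 10.01·e^(−0.0257·6/12) + 10.01·e^(−0.0257·9/12)
I = 9.8822 + 9.8189 = 19.7011
F = (S − I)·e^(rT) = (473.35 − 19.7011) · e^(0.0257·13/12)
= 453.6489 · e^0.027842 = 453.6489 × 1.028233 = €466.46

€466.46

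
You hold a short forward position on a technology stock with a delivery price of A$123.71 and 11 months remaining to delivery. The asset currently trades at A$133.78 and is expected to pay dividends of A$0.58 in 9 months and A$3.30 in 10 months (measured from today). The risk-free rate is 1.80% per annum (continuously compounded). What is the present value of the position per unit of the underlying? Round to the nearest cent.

-A$8.27

PV(remaining dividends) I = 0.58·e^(−0.0180·9/12) + 3.30·e^(−0.0180·10/12) = 3.8231
Current forward F = (S − I)·e^(rT) = (133.78 − 3.8231)·e^(0.0180·11/12) = 129.9569 × 1.016637 = 132.1190
Value (long) = (F − K)·e^(−rT) = (132.1190 − 123.71) × 0.983635 = 8.2714
Short position value = −(long value) = -A$8.27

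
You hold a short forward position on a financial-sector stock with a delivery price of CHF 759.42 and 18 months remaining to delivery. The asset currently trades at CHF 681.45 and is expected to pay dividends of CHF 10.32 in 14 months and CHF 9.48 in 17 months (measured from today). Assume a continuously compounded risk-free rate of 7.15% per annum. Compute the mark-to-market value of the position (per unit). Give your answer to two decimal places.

CHF 18.80

PV(remaining dividends) I = 10.32·e^(−0.0715·14/12) + 9.48·e^(−0.0715·17/12) = 18.0609
Current forward F = (S − I)·e^(rT) = (681.45 − 18.0609)·e^(0.0715·18/12) = 663.3891 × 1.113213 = 738.4934
Value (long) = (F − K)·e^(−rT) = (738.4934 − 759.42) × 0.898301 = -18.7984
Short position value = −(long value) = CHF 18.80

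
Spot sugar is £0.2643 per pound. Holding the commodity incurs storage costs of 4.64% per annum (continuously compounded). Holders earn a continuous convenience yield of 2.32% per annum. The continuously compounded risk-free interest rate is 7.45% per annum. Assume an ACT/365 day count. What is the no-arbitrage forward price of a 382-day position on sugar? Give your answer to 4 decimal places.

£0.2928 per pound

Net carry = r + u − y = 0.0745 + 0.0464 − 0.0232 = 0.0977
F = S·e^((r+u−y)T) = 0.2643 · e^(0.0977 × 382/365) = 0.2643 · e^0.102250
= 0.2643 × 1.107660 = £0.2928 per pound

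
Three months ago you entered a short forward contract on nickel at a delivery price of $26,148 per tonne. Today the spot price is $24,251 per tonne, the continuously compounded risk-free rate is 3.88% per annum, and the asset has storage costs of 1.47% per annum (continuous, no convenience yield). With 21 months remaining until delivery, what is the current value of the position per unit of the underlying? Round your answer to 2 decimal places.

Current fair forward for the remaining 21 months: F = S·e^((r + u)·T), (r + u) = 0.0388 + 0.0147 = 0.0535
F = 24251 · e^(0.0535 × 21/12) = 24251 × 1.09814786 = 26631.1838
Value of long forward = (F − K)·e^(−rT) = (26631.1838 − 26148) · e^(−0.0388·21/12)
= 483.1838 × 0.93435390 = 451.46
Short position value = −(long value) = -$451.46

-$451.46 per tonne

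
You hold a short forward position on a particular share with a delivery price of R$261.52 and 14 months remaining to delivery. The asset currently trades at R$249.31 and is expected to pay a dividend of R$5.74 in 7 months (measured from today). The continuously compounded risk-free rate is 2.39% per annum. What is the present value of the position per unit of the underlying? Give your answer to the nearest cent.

R$10.68

PV(remaining dividends) I = 5.74·e^(−0.0239·7/12) = 5.6605
Current forward F = (S − I)·e^(rT) = (249.31 − 5.6605)·e^(0.0239·14/12) = 243.6495 × 1.028276 = 250.5389
Value (long) = (F − K)·e^(−rT) = (250.5389 − 261.52) × 0.972502 = -10.6791
Short position value = −(long value) = R$10.68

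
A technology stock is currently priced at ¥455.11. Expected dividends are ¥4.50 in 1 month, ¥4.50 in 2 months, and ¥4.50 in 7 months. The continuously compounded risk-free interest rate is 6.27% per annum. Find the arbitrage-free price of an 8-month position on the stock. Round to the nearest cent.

PV(dividends) I = 4.50·e^(−0.0627·1/12) + 4.50·e^(−0.0627·2/12) + 4.50·e^(−0.0627·7/12)
I = 4.4765 + 4.4532 + 4.3384 = 13.2681
F = (S − I)·e^(rT) = (455.11 − 13.2681) · e^(0.0627·8/12)
= 441.8419 · e^0.041800 = 441.8419 × 1.042686 = ¥460.70

¥460.70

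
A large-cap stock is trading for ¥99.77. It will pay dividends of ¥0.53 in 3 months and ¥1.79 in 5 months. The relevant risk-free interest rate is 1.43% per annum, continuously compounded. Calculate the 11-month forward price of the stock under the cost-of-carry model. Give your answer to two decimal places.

PV(dividends) I = 0.53·e^(−0.0143·3/12) + 1.79·e^(−0.0143·5/12)
I = 0.5281 + 1.7794 = 2.3075
F = (S − I)·e^(rT) = (99.77 − 2.3075) · e^(0.0143·11/12)
= 97.4625 · e^0.013108 = 97.4625 × 1.013194 = ¥98.75

¥98.75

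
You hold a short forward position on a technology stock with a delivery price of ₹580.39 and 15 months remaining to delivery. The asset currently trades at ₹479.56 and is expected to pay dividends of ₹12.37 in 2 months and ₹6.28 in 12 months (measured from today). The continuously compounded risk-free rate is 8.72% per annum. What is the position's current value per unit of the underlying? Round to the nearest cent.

PV(remaining dividends) I = 12.37·e^(−0.0872·2/12) + 6.28·e^(−0.0872·12/12) = 17.9471
Current forward F = (S − I)·e^(rT) = (479.56 − 17.9471)·e^(0.0872·15/12) = 461.6129 × 1.115162 = 514.7732
Value (long) = (F − K)·e^(−rT) = (514.7732 − 580.39) × 0.896730 = -58.8406
Short position value = −(long value) = ₹58.84

₹58.84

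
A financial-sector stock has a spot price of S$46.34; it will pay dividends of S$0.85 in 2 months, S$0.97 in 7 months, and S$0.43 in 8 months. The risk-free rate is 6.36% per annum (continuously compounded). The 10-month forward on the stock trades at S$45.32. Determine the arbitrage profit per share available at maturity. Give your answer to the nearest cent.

S$1.24 per share

PV(dividends) I = 0.85·e^(−0.0636·2/12) + 0.97·e^(−0.0636·7/12) + 0.43·e^(−0.0636·8/12) = 2.1879
Fair forward F* = (S − I)·e^(rT) = (46.34 − 2.1879)·e^0.053000 = 44.1521 × 1.054430 = 46.5553
Market S$45.32 < fair 46.5553: forward underpriced → reverse cash-and-carry (short the stock, invest proceeds at r, pay the dividends, go long the forward).
Profit at T = |F_mkt − F*| = |45.32 − 46.5553| = S$1.24 per share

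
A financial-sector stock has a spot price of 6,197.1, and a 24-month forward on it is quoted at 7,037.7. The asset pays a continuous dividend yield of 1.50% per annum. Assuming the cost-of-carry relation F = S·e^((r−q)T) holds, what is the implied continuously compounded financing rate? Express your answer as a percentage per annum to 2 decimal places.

From F = S·e^((r−q)T): (r − q) = ln(F/S)/T
ln(7037.7/6197.1) = ln(1.135644) = 0.127200
(r − q) = 0.127200 / (24/12) = 0.063600
r = ln(F/S)/T + q = 0.063600 + 0.0150 = 0.078600
r = 7.86%

7.86%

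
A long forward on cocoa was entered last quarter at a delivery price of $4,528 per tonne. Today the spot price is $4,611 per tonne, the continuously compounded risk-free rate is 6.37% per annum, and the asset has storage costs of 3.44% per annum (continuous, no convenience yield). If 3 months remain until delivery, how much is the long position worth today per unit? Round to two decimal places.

$194.36 per tonne

Current fair forward for the remaining 3 months: F = S·e^((r + u)·T), (r + u) = 0.0637 + 0.0344 = 0.0981
F = 4611 · e^(0.0981 × 3/12) = 4611 × 1.02482821 = 4725.4829
Value of long forward = (F − K)·e^(−rT) = (4725.4829 − 4528) · e^(−0.0637·3/12)
= 197.4829 × 0.98420113 = 194.36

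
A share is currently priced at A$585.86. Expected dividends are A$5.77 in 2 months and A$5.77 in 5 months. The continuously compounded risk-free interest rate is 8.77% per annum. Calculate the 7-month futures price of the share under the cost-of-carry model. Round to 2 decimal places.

A$604.77

PV(dividends) I = 5.77·e^(−0.0877·2/12) + 5.77·e^(−0.0877·5/12)
I = 5.6863 + 5.5630 = 11.2493
F = (S − I)·e^(rT) = (585.86 − 11.2493) · e^(0.0877·7/12)
= 574.6107 · e^0.051158 = 574.6107 × 1.052489 = A$604.77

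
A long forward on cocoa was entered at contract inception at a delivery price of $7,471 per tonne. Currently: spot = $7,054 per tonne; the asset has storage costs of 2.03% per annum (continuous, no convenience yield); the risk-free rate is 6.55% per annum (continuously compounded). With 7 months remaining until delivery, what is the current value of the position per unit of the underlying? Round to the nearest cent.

-$52.90 per tonne

Current fair forward for the remaining 7 months: F = S·e^((r + u)·T), (r + u) = 0.0655 + 0.0203 = 0.0858
F = 7054 · e^(0.0858 × 7/12) = 7054 × 1.05132366 = 7416.0371
Value of long forward = (F − K)·e^(−rT) = (7416.0371 − 7471) · e^(−0.0655·7/12)
= -54.9629 × 0.96251240 = -52.90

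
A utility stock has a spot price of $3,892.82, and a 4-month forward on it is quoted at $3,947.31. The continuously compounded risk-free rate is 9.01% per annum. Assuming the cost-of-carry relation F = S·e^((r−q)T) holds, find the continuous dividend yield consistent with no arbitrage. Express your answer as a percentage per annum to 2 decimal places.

From F = S·e^((r−q)T): (r − q) = ln(F/S)/T
ln(3947.31/3892.82) = ln(1.013998) = 0.013901
(r − q) = 0.013901 / (4/12) = 0.041703
q = r − ln(F/S)/T = 0.0901 − 0.041703 = 0.048397
q = 4.84%

4.84%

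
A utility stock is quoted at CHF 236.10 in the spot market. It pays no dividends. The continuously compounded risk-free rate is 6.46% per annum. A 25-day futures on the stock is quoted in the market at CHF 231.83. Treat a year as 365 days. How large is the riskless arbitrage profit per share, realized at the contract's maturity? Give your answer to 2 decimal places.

CHF 5.32 per share

Fair futures: F* = S·e^(carry·T), with carry = r = 0.0646
F* = 236.10 · e^(0.0646 × 25/365) = 236.10 · e^0.004425 = 236.10 × 1.004435 = CHF 237.1471
Market CHF 231.83 < fair CHF 237.1471: forward underpriced → reverse cash-and-carry (short spot, go long the forward).
At maturity, profit = |F_mkt − F*| = |231.83 − 237.1471| = CHF 5.32 per share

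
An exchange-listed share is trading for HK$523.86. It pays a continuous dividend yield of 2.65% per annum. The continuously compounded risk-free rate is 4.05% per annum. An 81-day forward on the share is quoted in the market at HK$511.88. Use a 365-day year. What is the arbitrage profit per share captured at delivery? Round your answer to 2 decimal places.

Fair forward: F* = S·e^(carry·T), with carry = (r − q) = 0.0405 − 0.0265 = 0.0140
F* = 523.86 · e^(0.0140 × 81/365) = 523.86 · e^0.003107 = 523.86 × 1.003112 = HK$525.4903
Market HK$511.88 < fair HK$525.4903: forward underpriced → reverse cash-and-carry (short spot, go long the forward).
At maturity, profit = |F_mkt − F*| = |511.88 − 525.4903| = HK$13.61 per share

HK$13.61 per share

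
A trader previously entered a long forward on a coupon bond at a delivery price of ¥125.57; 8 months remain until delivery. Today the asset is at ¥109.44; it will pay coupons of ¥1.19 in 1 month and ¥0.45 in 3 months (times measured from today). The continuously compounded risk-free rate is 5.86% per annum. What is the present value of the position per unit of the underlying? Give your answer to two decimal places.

PV(remaining coupons) I = 1.19·e^(−0.0586·1/12) + 0.45·e^(−0.0586·3/12) = 1.6277
Current forward F = (S − I)·e^(rT) = (109.44 − 1.6277)·e^(0.0586·8/12) = 107.8123 × 1.039840 = 112.1075
Value (long) = (F − K)·e^(−rT) = (112.1075 − 125.57) × 0.961687 = -12.9467
Value = -¥12.95

-¥12.95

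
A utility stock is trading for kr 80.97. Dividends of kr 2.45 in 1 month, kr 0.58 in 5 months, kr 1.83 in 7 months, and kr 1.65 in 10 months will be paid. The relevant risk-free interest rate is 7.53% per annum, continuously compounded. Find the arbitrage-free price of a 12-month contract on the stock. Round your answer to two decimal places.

PV(dividends) I = 2.45·e^(−0.0753·1/12) + 0.58·e^(−0.0753·5/12) + 1.83·e^(−0.0753·7/12) + 1.65·e^(−0.0753·10/12)
I = 2.4347 + 0.5621 + 1.7514 + 1.5496 = 6.2978
F = (S − I)·e^(rT) = (80.97 − 6.2978) · e^(0.0753·12/12)
= 74.6722 · e^0.075300 = 74.6722 × 1.078208 = kr 80.51

kr 80.51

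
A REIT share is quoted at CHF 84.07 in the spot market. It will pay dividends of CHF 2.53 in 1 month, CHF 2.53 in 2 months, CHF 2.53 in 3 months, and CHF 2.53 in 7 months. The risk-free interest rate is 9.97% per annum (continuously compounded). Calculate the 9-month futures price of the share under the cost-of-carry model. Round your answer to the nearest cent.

PV(dividends) I = 2.53·e^(−0.0997·1/12) + 2.53·e^(−0.0997·2/12) + 2.53·e^(−0.0997·3/12) + 2.53·e^(−0.0997·7/12)
I = 2.5091 + 2.4883 + 2.4677 + 2.3871 = 9.8522
F = (S − I)·e^(rT) = (84.07 − 9.8522) · e^(0.0997·9/12)
= 74.2178 · e^0.074775 = 74.2178 × 1.077642 = CHF 79.98

CHF 79.98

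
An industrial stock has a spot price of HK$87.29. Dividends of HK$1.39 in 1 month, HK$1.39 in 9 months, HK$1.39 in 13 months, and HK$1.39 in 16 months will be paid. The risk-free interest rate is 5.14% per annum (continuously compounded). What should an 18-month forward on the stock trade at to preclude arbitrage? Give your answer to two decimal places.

HK$88.52

PV(dividends) I = 1.39·e^(−0.0514·1/12) + 1.39·e^(−0.0514·9/12) + 1.39·e^(−0.0514·13/12) + 1.39·e^(−0.0514·16/12)
I = 1.3841 + 1.3374 + 1.3147 + 1.2979 = 5.3341
F = (S − I)·e^(rT) = (87.29 − 5.3341) · e^(0.0514·18/12)
= 81.9559 · e^0.077100 = 81.9559 × 1.080150 = HK$88.52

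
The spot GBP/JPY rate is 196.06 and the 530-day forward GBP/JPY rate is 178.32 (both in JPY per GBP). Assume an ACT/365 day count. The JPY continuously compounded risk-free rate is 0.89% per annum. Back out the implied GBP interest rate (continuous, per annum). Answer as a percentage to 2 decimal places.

7.42%

F = S·e^((r_JPY − r_GBP)T) ⇒ r_GBP = r_JPY − ln(F/S)/T
ln(178.32/196.06) = -0.094841; /(530/365) = -0.065315
r_GBP = 0.0089 + 0.065315 = 0.074215
r_GBP = 7.42%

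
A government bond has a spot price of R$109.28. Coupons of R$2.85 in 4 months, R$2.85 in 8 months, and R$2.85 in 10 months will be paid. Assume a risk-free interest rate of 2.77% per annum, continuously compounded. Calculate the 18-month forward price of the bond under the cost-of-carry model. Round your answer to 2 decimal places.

R$105.15

PV(coupons) I = 2.85·e^(−0.0277·4/12) + 2.85·e^(−0.0277·8/12) + 2.85·e^(−0.0277·10/12)
I = 2.8238 + 2.7979 + 2.7850 = 8.4067
F = (S − I)·e^(rT) = (109.28 − 8.4067) · e^(0.0277·18/12)
= 100.8733 · e^0.041550 = 100.8733 × 1.042425 = R$105.15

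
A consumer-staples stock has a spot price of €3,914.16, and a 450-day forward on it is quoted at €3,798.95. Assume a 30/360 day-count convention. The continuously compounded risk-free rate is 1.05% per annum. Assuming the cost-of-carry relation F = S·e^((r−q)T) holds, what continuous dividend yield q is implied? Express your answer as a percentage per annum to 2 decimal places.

3.44%

From F = S·e^((r−q)T): (r − q) = ln(F/S)/T
ln(3798.95/3914.16) = ln(0.970566) = -0.029876
(r − q) = -0.029876 / (450/360) = -0.023901
q = r − ln(F/S)/T = 0.0105 + 0.023901 = 0.034401
q = 3.44%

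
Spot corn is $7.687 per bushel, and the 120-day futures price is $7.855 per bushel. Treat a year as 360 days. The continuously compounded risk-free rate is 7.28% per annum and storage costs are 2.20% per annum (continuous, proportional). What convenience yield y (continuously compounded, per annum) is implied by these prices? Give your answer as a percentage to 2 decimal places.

2.99%

F = S·e^((r+u−y)T) ⇒ (r+u−y) = ln(F/S)/T
ln(7.855/7.687) = 0.021620; /T ⇒ 0.064860
y = r + u − ln(F/S)/T = 0.0728 + 0.0220 − 0.064860 = 0.029940
y = 2.99%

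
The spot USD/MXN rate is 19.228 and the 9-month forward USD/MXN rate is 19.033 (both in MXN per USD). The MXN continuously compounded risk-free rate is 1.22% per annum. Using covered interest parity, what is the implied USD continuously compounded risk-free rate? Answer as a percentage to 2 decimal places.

F = S·e^((r_MXN − r_USD)T) ⇒ r_USD = r_MXN − ln(F/S)/T
ln(19.033/19.228) = -0.010193; /(9/12) = -0.013591
r_USD = 0.0122 + 0.013591 = 0.025791
r_USD = 2.58%

2.58%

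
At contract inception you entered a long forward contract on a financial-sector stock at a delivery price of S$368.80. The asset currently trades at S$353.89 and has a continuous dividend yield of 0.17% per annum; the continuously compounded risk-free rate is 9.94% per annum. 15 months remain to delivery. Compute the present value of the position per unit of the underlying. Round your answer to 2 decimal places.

S$27.43

Current fair forward for the remaining 15 months: F = S·e^((r − q)·T), (r − q) = 0.0994 − 0.0017 = 0.0977
F = 353.89 · e^(0.0977 × 15/12) = 353.89 × 1.129895 = 399.8585
Value of long forward = (F − K)·e^(−rT) = (399.8585 − 368.80) · e^(−0.0994·15/12)
= 31.0585 × 0.883159 = 27.43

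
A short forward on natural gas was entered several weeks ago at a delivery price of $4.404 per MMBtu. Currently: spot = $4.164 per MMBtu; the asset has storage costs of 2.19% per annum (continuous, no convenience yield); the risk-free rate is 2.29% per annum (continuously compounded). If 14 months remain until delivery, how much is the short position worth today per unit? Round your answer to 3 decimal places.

Current fair forward for the remaining 14 months: F = S·e^((r + u)·T), (r + u) = 0.0229 + 0.0219 = 0.0448
F = 4.164 · e^(0.0448 × 14/12) = 4.164 × 1.053657 = 4.3874
Value of long forward = (F − K)·e^(−rT) = (4.3874 − 4.404) · e^(−0.0229·14/12)
= -0.0166 × 0.973637 = -0.016
Short position value = −(long value) = $0.016

$0.016 per MMBtu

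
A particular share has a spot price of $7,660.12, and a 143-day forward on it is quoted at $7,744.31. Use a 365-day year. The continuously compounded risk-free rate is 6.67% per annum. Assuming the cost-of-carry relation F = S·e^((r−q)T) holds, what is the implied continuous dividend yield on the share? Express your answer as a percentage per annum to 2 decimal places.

3.88%

From F = S·e^((r−q)T): (r − q) = ln(F/S)/T
ln(7744.31/7660.12) = ln(1.010991) = 0.010931
(r − q) = 0.010931 / (143/365) = 0.027901
q = r − ln(F/S)/T = 0.0667 − 0.027901 = 0.038799
q = 3.88%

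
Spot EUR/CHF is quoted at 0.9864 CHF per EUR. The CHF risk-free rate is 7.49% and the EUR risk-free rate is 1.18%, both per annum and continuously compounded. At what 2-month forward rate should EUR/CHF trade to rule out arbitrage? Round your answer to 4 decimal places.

0.9968

F = S·e^((r_CHF − r_EUR)T) = 0.9864 · e^((0.0749 − 0.0118) × 2/12)
= 0.9864 · e^0.010517 = 0.9864 × 1.010572
F = 0.9968 CHF per EUR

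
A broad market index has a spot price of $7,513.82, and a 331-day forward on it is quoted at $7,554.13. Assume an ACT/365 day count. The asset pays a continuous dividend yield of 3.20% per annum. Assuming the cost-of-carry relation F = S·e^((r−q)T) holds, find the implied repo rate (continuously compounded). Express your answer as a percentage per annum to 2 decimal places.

3.79%

From F = S·e^((r−q)T): (r − q) = ln(F/S)/T
ln(7554.13/7513.82) = ln(1.005365) = 0.005351
(r − q) = 0.005351 / (331/365) = 0.005901
r = ln(F/S)/T + q = 0.005901 + 0.0320 = 0.037901
r = 3.79%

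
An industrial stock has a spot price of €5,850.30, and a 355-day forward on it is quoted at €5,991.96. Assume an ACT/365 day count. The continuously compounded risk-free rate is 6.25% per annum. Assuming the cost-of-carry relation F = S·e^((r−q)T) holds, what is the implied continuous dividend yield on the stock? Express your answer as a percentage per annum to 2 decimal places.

From F = S·e^((r−q)T): (r − q) = ln(F/S)/T
ln(5991.96/5850.30) = ln(1.024214) = 0.023925
(r − q) = 0.023925 / (355/365) = 0.024599
q = r − ln(F/S)/T = 0.0625 − 0.024599 = 0.037901
q = 3.79%

3.79%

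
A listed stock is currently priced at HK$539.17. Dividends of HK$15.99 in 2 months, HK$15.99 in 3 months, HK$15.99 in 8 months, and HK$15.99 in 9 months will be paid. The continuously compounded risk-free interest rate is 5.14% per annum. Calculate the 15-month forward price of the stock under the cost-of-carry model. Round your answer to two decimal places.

PV(dividends) I = 15.99·e^(−0.0514·2/12) + 15.99·e^(−0.0514·3/12) + 15.99·e^(−0.0514·8/12) + 15.99·e^(−0.0514·9/12)
I = 15.8536 + 15.7858 + 15.4514 + 15.3853 = 62.4761
F = (S − I)·e^(rT) = (539.17 − 62.4761) · e^(0.0514·15/12)
= 476.6939 · e^0.064250 = 476.6939 × 1.066359 = HK$508.33

HK$508.33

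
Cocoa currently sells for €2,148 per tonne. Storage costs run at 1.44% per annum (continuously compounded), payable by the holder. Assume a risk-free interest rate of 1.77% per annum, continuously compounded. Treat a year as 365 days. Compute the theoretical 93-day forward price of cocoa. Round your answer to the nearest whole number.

€2,166 per tonne

Net carry = r + u − y = 0.0177 + 0.0144 − 0.0000 = 0.0321
F = S·e^((r+u−y)T) = 2148 · e^(0.0321 × 93/365) = 2148 · e^0.008179
= 2148 × 1.008213 = €2,166 per tonne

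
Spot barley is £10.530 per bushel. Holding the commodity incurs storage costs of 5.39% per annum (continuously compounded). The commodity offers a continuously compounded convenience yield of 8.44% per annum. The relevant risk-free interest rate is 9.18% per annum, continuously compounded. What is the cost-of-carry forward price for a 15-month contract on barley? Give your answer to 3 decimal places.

£11.369 per bushel

Net carry = r + u − y = 0.0918 + 0.0539 − 0.0844 = 0.0613
F = S·e^((r+u−y)T) = 10.530 · e^(0.0613 × 15/12) = 10.530 · e^0.076625
= 10.530 × 1.079637 = £11.369 per bushel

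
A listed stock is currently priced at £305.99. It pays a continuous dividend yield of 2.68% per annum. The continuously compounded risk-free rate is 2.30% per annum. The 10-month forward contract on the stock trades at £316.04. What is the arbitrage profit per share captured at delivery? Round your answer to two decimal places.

Fair forward: F* = S·e^(carry·T), with carry = (r − q) = 0.0230 − 0.0268 = -0.0038
F* = 305.99 · e^(-0.0038 × 10/12) = 305.99 · e^-0.003167 = 305.99 × 0.996838 = £305.0225
Market £316.04 > fair £305.0225: forward overpriced → cash-and-carry (buy spot, short the forward).
At maturity, profit = |F_mkt − F*| = |316.04 − 305.0225| = £11.02 per share

£11.02 per share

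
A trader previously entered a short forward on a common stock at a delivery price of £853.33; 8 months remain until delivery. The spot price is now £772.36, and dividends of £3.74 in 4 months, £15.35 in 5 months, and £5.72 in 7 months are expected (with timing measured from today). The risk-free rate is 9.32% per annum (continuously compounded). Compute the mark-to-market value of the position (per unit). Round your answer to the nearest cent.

PV(remaining dividends) I = 3.74·e^(−0.0932·4/12) + 15.35·e^(−0.0932·5/12) + 5.72·e^(−0.0932·7/12) = 23.8083
Current forward F = (S − I)·e^(rT) = (772.36 − 23.8083)·e^(0.0932·8/12) = 748.5517 × 1.064104 = 796.5369
Value (long) = (F − K)·e^(−rT) = (796.5369 − 853.33) × 0.939758 = -53.3718
Short position value = −(long value) = £53.37

£53.37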